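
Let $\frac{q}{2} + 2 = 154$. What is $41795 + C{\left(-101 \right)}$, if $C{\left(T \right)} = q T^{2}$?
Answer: $3142899$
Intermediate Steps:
$q = 304$ ($q = -4 + 2 \cdot 154 = -4 + 308 = 304$)
$C{\left(T \right)} = 304 T^{2}$
$41795 + C{\left(-101 \right)} = 41795 + 304 \left(-101\right)^{2} = 41795 + 304 \cdot 10201 = 41795 + 3101104 = 3142899$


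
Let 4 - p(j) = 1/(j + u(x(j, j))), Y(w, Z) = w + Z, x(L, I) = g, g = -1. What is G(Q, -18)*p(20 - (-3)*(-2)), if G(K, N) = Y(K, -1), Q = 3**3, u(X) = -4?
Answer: 507/5 ≈ 101.40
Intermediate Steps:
x(L, I) = -1
Q = 27
Y(w, Z) = Z + w
p(j) = 4 - 1/(-4 + j) (p(j) = 4 - 1/(j - 4) = 4 - 1/(-4 + j))
G(K, N) = -1 + K
G(Q, -18)*p(20 - (-3)*(-2)) = (-1 + 27)*((-17 + 4*(20 - (-3)*(-2)))/(-4 + (20 - (-3)*(-2)))) = 26*((-17 + 4*(20 - 1*6))/(-4 + (20 - 1*6))) = 26*((-17 + 4*(20 - 6))/(-4 + (20 - 6))) = 26*((-17 + 4*14)/(-4 + 14)) = 26*((-17 + 56)/10) = 26*((1/10)*39) = 26*(39/10) = 507/5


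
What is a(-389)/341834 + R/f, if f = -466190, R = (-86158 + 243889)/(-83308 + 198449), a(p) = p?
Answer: -5233624380991/4587205708859215 ≈ -0.0011409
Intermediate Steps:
R = 157731/115141 ≈ 1.3699
a(-389)/341834 + R/f = -389/341834 + (157731/115141)/(-466190) = -389*1/341834 + (157731/115141)*(-1/466190) = -389/341834 - 157731/53677582790 = -5233624380991/4587205708859215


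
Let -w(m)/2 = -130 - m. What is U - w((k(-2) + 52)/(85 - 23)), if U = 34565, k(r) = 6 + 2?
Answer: 1063395/31 ≈ 34303.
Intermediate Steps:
k(r) = 8
w(m) = 260 + 2*m (w(m) = -2*(-130 - m) = 260 + 2*m)
U - w((k(-2) + 52)/(85 - 23)) = 34565 - (260 + 2*((8 + 52)/(85 - 23))) = 34565 - (260 + 2*(60/62)) = 34565 - (260 + 2*(60*(1/62))) = 34565 - (260 + 2*(30/31)) = 34565 - (260 + 60/31) = 34565 - 1*8120/31 = 34565 - 8120/31 = 1063395/31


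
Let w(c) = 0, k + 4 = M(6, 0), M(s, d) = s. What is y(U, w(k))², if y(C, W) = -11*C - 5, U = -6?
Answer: 3721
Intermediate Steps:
k = 2 (k = -4 + 6 = 2)
y(C, W) = -5 - 11*C
y(U, w(k))² = (-5 - 11*(-6))² = (-5 + 66)² = 61² = 3721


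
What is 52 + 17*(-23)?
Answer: -339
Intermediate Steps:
52 + 17*(-23) = 52 - 391 = -339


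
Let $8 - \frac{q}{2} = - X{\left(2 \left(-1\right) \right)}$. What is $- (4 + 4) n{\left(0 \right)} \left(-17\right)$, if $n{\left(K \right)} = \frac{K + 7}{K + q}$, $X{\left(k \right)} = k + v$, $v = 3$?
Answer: $\frac{476}{9} \approx 52.889$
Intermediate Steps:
$X{\left(k \right)} = 3 + k$ ($X{\left(k \right)} = k + 3 = 3 + k$)
$q = 18$ ($q = 16 - 2 \left(- (3 + 2 \left(-1\right))\right) = 16 - 2 \left(- (3 - 2)\right) = 16 - 2 \left(\left(-1\right) 1\right) = 16 - -2 = 16 + 2 = 18$)
$n{\left(K \right)} = \frac{7 + K}{18 + K}$ ($n{\left(K \right)} = \frac{K + 7}{K + 18} = \frac{7 + K}{18 + K}$)
$- (4 + 4) n{\left(0 \right)} \left(-17\right) = - (4 + 4) \frac{7 + 0}{18 + 0} \left(-17\right) = \left(-1\right) 8 \cdot \frac{1}{18} \cdot 7 \left(-17\right) = - 8 \cdot \frac{1}{18} \cdot 7 \left(-17\right) = \left(-8\right) \frac{7}{18} \left(-17\right) = \left(- \frac{28}{9}\right) \left(-17\right) = \frac{476}{9}$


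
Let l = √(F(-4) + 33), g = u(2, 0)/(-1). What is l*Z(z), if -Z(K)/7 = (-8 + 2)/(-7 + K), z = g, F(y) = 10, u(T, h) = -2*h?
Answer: -6*√43 ≈ -39.345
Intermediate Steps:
g = 0 (g = -2*0/(-1) = 0*(-1) = 0)
l = √43 (l = √(10 + 33) = √43 ≈ 6.5574)
z = 0
Z(K) = 42/(-7 + K) (Z(K) = -7*(-8 + 2)/(-7 + K) = -(-42)/(-7 + K) = 42/(-7 + K))
l*Z(z) = √43*(42/(-7 + 0)) = √43*(42/(-7)) = √43*(42*(-⅐)) = √43*(-6) = -6*√43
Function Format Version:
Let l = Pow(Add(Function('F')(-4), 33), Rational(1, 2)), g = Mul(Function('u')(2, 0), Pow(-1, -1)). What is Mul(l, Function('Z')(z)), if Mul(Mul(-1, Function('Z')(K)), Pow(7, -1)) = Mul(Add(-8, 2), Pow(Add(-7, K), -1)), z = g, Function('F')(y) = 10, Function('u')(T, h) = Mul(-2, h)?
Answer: Mul(-6, Pow(43, Rational(1, 2))) ≈ -39.345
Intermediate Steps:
g = 0 (g = Mul(Mul(-2, 0), Pow(-1, -1)) = Mul(0, -1) = 0)
l = Pow(43, Rational(1, 2)) (l = Pow(Add(10, 33), Rational(1, 2)) = Pow(43, Rational(1, 2)) ≈ 6.5574)
z = 0
Function('Z')(K) = Mul(42, Pow(Add(-7, K), -1)) (Function('Z')(K) = Mul(-7, Mul(Add(-8, 2), Pow(Add(-7, K), -1))) = Mul(-7, Mul(-6, Pow(Add(-7, K), -1))) = Mul(42, Pow(Add(-7, K), -1)))
Mul(l, Function('Z')(z)) = Mul(Pow(43, Rational(1, 2)), Mul(42, Pow(Add(-7, 0), -1))) = Mul(Pow(43, Rational(1, 2)), Mul(42, Pow(-7, -1))) = Mul(Pow(43, Rational(1, 2)), Mul(42, Rational(-1, 7))) = Mul(Pow(43, Rational(1, 2)), -6) = Mul(-6, Pow(43, Rational(1, 2)))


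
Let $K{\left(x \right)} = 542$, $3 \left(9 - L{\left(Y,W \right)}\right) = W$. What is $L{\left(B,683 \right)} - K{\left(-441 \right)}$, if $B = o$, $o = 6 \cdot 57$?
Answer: $- \frac{2282}{3} \approx -760.67$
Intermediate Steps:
$o = 342$
$B = 342$
$L{\left(Y,W \right)} = 9 - \frac{W}{3}$
$L{\left(B,683 \right)} - K{\left(-441 \right)} = \left(9 - \frac{683}{3}\right) - 542 = - \frac{656}{3} - 542 = - \frac{2282}{3}$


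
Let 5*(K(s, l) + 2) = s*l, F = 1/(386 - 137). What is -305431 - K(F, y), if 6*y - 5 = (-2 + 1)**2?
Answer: -380259106/1245 ≈ -3.0543e+5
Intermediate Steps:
F = 1/249 ≈ 0.0040161
y = 1 (y = 5/6 + (-2 + 1)**2/6 = 5/6 + (1/6)*(-1)**2 = 5/6 + (1/6)*1 = 5/6 + 1/6 = 1)
K(s, l) = -2 + l*s/5 (K(s, l) = -2 + (s*l)/5 = -2 + (l*s)/5 = -2 + l*s/5)
-305431 - K(F, y) = -305431 - (-2 + (1/5)*1*(1/249)) = -305431 - (-2 + 1/1245) = -305431 - 1*(-2489/1245) = -305431 + 2489/1245 = -380259106/1245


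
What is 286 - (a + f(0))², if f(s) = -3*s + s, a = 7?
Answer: 237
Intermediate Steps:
f(s) = -2*s
286 - (a + f(0))² = 286 - (7 - 2*0)² = 286 - (7 + 0)² = 286 - 1*7² = 286 - 1*49 = 286 - 49 = 237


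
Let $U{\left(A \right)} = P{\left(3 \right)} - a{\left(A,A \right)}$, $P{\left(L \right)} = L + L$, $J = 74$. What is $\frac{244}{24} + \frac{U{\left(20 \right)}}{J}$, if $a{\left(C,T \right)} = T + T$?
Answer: $\frac{2155}{222} \approx 9.7072$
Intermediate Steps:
$a{\left(C,T \right)} = 2 T$
$P{\left(L \right)} = 2 L$
$U{\left(A \right)} = 6 - 2 A$ ($U{\left(A \right)} = 2 \cdot 3 - 2 A = 6 - 2 A$)
$\frac{244}{24} + \frac{U{\left(20 \right)}}{J} = \frac{244}{24} + \frac{6 - 40}{74} = 244 \cdot \frac{1}{24} + \left(6 - 40\right) \frac{1}{74} = \frac{61}{6} - \frac{17}{37} = \frac{2155}{222}$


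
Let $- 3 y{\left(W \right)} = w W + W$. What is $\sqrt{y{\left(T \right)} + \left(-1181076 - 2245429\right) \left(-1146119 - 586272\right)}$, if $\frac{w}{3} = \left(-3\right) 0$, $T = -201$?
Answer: $\sqrt{5936046423522} \approx 2.4364 \cdot 10^{6}$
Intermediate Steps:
$w = 0$ ($w = 3 \left(\left(-3\right) 0\right) = 3 \cdot 0 = 0$)
$y{\left(W \right)} = - \frac{W}{3}$ ($y{\left(W \right)} = - \frac{0 W + W}{3} = - \frac{0 + W}{3} = - \frac{W}{3}$)
$\sqrt{y{\left(T \right)} + \left(-1181076 - 2245429\right) \left(-1146119 - 586272\right)} = \sqrt{\left(- \frac{1}{3}\right) \left(-201\right) + \left(-1181076 - 2245429\right) \left(-1146119 - 586272\right)} = \sqrt{67 - -5936046423455} = \sqrt{67 + 5936046423455} = \sqrt{5936046423522}$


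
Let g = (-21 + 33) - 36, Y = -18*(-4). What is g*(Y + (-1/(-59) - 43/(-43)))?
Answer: -103392/59 ≈ -1752.4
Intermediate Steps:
Y = 72
g = -24 (g = 12 - 36 = -24)
g*(Y + (-1/(-59) - 43/(-43))) = -24*(72 + (-1/(-59) - 43/(-43))) = -24*(72 + (-1*(-1/59) - 43*(-1/43))) = -24*(72 + (1/59 + 1)) = -24*(72 + 60/59) = -24*4308/59 = -103392/59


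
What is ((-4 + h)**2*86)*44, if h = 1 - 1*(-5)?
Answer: 15136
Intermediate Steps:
h = 6 (h = 1 + 5 = 6)
((-4 + h)**2*86)*44 = ((-4 + 6)**2*86)*44 = (2**2*86)*44 = (4*86)*44 = 344*44 = 15136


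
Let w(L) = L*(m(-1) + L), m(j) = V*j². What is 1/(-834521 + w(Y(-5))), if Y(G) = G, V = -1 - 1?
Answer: -1/834486 ≈ -1.1983e-6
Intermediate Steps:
V = -2
m(j) = -2*j²
w(L) = L*(-2 + L) (w(L) = L*(-2*(-1)² + L) = L*(-2*1 + L) = L*(-2 + L))
1/(-834521 + w(Y(-5))) = 1/(-834521 - 5*(-2 - 5)) = 1/(-834521 - 5*(-7)) = 1/(-834521 + 35) = 1/(-834486) = -1/834486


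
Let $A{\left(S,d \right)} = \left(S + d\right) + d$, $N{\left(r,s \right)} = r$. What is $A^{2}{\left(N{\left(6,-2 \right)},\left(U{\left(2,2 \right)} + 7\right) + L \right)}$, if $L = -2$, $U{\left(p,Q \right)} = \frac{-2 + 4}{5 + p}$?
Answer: $\frac{13456}{49} \approx 274.61$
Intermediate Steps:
$U{\left(p,Q \right)} = \frac{2}{5 + p}$
$A{\left(S,d \right)} = S + 2 d$
$A^{2}{\left(N{\left(6,-2 \right)},\left(U{\left(2,2 \right)} + 7\right) + L \right)} = \left(6 + 2 \left(\left(\frac{2}{5 + 2} + 7\right) - 2\right)\right)^{2} = \left(6 + 2 \left(\left(\frac{2}{7} + 7\right) - 2\right)\right)^{2} = \left(6 + 2 \left(\frac{51}{7} - 2\right)\right)^{2} = \left(6 + 2 \cdot \frac{37}{7}\right)^{2} = \left(6 + \frac{74}{7}\right)^{2} = \left(\frac{116}{7}\right)^{2} = \frac{13456}{49}$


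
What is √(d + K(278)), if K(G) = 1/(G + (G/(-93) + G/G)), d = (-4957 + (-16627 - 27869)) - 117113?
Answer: 3*I*√12194436528701/25669 ≈ 408.13*I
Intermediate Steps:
d = -166566 (d = (-4957 - 44496) - 117113 = -49453 - 117113 = -166566)
K(G) = 1/(1 + 92*G/93) (K(G) = 1/(G + (G*(-1/93) + 1)) = 1/(G + (-G/93 + 1)) = 1/(G + (1 - G/93)) = 1/(1 + 92*G/93))
√(d + K(278)) = √(-166566 + 93/(93 + 92*278)) = √(-166566 + 93/(93 + 25576)) = √(-166566 + 93/25669) = √(-4275582561/25669) = 3*I*√12194436528701/25669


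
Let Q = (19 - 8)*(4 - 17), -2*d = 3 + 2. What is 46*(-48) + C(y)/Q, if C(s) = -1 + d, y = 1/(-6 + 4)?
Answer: -631481/286 ≈ -2208.0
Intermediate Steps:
d = -5/2 (d = -(3 + 2)/2 = -1/2*5 = -5/2 ≈ -2.5000)
y = -1/2 (y = 1/(-2) = -1/2 ≈ -0.50000)
C(s) = -7/2 (C(s) = -1 - 5/2 = -7/2)
Q = -143 (Q = 11*(-13) = -143)
46*(-48) + C(y)/Q = 46*(-48) - 7/2/(-143) = -2208 - 7/2*(-1/143) = -2208 + 7/286 = -631481/286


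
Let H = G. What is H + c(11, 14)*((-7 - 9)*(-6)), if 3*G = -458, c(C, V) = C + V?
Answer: 6742/3 ≈ 2247.3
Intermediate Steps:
G = -458/3 (G = (1/3)*(-458) = -458/3 ≈ -152.67)
H = -458/3 ≈ -152.67
H + c(11, 14)*((-7 - 9)*(-6)) = -458/3 + (11 + 14)*((-7 - 9)*(-6)) = -458/3 + 25*(-16*(-6)) = -458/3 + 25*96 = -458/3 + 2400 = 6742/3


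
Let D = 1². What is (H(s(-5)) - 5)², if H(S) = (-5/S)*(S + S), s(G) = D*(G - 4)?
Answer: 225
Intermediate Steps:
D = 1
s(G) = -4 + G (s(G) = 1*(G - 4) = 1*(-4 + G) = -4 + G)
H(S) = -10 (H(S) = (-5/S)*(2*S) = -10)
(H(s(-5)) - 5)² = (-10 - 5)² = (-15)² = 225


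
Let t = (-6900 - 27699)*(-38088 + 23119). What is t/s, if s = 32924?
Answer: 517912431/32924 ≈ 15731.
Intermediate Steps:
t = 517912431 (t = -34599*(-14969) = 517912431)
t/s = 517912431/32924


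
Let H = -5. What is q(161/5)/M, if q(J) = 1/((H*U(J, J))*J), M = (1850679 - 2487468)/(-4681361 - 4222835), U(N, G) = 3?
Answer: -1272028/43938441 ≈ -0.028950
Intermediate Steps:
M = 636789/8904196 (M = -636789/(-8904196) = -636789*(-1/8904196) = 636789/8904196 ≈ 0.071516)
q(J) = -1/(15*J) (q(J) = 1/((-5*3)*J) = 1/(-15*J) = -1/(15*J))
q(161/5)/M = (-1/(15*(161/5)))/(636789/8904196) = -1/(15*(161*(⅕)))*(8904196/636789) = -1/(15*161/5)*(8904196/636789) = -1/15*5/161*(8904196/636789) = -1/483*8904196/636789 = -1272028/43938441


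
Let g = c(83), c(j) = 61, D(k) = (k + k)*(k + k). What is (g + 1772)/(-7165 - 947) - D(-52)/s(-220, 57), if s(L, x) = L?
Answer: 559847/11440 ≈ 48.938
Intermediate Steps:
D(k) = 4*k² (D(k) = (2*k)*(2*k) = 4*k²)
g = 61
(g + 1772)/(-7165 - 947) - D(-52)/s(-220, 57) = (61 + 1772)/(-7165 - 947) - 4*(-52)²/(-220) = 1833/(-8112) - 4*2704*(-1)/220 = 1833*(-1/8112) - 10816*(-1)/220 = -47/208 - 1*(-2704/55) = -47/208 + 2704/55 = 559847/11440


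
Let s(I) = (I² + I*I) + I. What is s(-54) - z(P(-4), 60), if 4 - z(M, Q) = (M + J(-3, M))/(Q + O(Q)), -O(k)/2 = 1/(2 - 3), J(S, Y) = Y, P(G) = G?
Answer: 178990/31 ≈ 5773.9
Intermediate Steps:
s(I) = I + 2*I² (s(I) = (I² + I²) + I = 2*I² + I = I + 2*I²)
O(k) = 2 (O(k) = -2/(2 - 3) = -2/(-1) = -2*(-1) = 2)
z(M, Q) = 4 - 2*M/(2 + Q) (z(M, Q) = 4 - (M + M)/(Q + 2) = 4 - 2*M/(2 + Q))
s(-54) - z(P(-4), 60) = -54*(1 + 2*(-54)) - 2*(4 - 1*(-4) + 2*60)/(2 + 60) = -54*(1 - 108) - 2*(4 + 4 + 120)/62 = -54*(-107) - 2*128/62 = 5778 - 1*128/31 = 5778 - 128/31 = 178990/31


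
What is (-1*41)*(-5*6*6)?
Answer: 7380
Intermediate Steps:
(-1*41)*(-5*6*6) = -(-1230)*6 = -41*(-180) = 7380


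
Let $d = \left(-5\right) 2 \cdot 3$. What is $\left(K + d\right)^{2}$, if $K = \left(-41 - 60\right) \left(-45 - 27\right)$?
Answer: $52446564$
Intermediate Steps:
$d = -30$ ($d = \left(-10\right) 3 = -30$)
$K = 7272$ ($K = \left(-101\right) \left(-72\right) = 7272$)
$\left(K + d\right)^{2} = \left(7272 - 30\right)^{2} = 7242^{2} = 52446564$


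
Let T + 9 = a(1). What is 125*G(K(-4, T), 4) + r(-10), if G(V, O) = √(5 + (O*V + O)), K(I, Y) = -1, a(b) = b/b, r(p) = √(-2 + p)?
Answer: 125*√5 + 2*I*√3 ≈ 279.51 + 3.4641*I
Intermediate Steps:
a(b) = 1
T = -8 (T = -9 + 1 = -8)
G(V, O) = √(5 + O + O*V) (G(V, O) = √(5 + (O + O*V)) = √(5 + O + O*V))
125*G(K(-4, T), 4) + r(-10) = 125*√(5 + 4 + 4*(-1)) + √(-2 - 10) = 125*√(5 + 4 - 4) + √(-12) = 125*√5 + 2*I*√3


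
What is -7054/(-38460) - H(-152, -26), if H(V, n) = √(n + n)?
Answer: 3527/19230 - 2*I*√13 ≈ 0.18341 - 7.2111*I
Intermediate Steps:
H(V, n) = √2*√n (H(V, n) = √(2*n) = √2*√n)
-7054/(-38460) - H(-152, -26) = -7054/(-38460) - √2*√(-26) = -7054*(-1/38460) - √2*I*√26 = 3527/19230 - 2*I*√13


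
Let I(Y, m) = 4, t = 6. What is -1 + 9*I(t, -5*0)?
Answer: 35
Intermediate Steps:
-1 + 9*I(t, -5*0) = -1 + 9*4 = -1 + 36 = 35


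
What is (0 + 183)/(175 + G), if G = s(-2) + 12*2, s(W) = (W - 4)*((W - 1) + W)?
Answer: 183/229 ≈ 0.79913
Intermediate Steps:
s(W) = (-1 + 2*W)*(-4 + W) (s(W) = (-4 + W)*((-1 + W) + W) = (-4 + W)*(-1 + 2*W) = (-1 + 2*W)*(-4 + W))
G = 54 (G = (4 - 9*(-2) + 2*(-2)²) + 12*2 = (4 + 18 + 2*4) + 24 = (4 + 18 + 8) + 24 = 30 + 24 = 54)
(0 + 183)/(175 + G) = (0 + 183)/(175 + 54) = 183/229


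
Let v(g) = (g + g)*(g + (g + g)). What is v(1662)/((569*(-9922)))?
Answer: -8286732/2822809 ≈ -2.9356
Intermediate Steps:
v(g) = 6*g**2 (v(g) = (2*g)*(g + 2*g) = (2*g)*(3*g) = 6*g**2)
v(1662)/((569*(-9922))) = (6*1662**2)/((569*(-9922))) = (6*2762244)/(-5645618) = 16573464*(-1/5645618) = -8286732/2822809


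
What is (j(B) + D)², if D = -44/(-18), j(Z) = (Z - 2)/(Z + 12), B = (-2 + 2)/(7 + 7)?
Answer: 1681/324 ≈ 5.1883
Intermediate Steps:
B = 0 (B = 0/14 = 0*(1/14) = 0)
j(Z) = (-2 + Z)/(12 + Z)
D = 22/9 (D = -44*(-1/18) = 22/9 ≈ 2.4444)
(j(B) + D)² = ((-2 + 0)/(12 + 0) + 22/9)² = (-2/12 + 22/9)² = ((1/12)*(-2) + 22/9)² = (-⅙ + 22/9)² = (41/18)² = 1681/324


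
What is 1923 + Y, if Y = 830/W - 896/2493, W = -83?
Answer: 4768213/2493 ≈ 1912.6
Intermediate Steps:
Y = -25826/2493 (Y = 830/(-83) - 896/2493 = 830*(-1/83) - 896*1/2493 = -10 - 896/2493 = -25826/2493 ≈ -10.359)
1923 + Y = 1923 - 25826/2493 = 4768213/2493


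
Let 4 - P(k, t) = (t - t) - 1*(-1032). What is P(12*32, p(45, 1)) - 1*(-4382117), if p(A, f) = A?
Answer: 4381089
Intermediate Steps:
P(k, t) = -1028 (P(k, t) = 4 - ((t - t) - 1*(-1032)) = 4 - (0 + 1032) = 4 - 1*1032 = 4 - 1032 = -1028)
P(12*32, p(45, 1)) - 1*(-4382117) = -1028 - 1*(-4382117) = -1028 + 4382117 = 4381089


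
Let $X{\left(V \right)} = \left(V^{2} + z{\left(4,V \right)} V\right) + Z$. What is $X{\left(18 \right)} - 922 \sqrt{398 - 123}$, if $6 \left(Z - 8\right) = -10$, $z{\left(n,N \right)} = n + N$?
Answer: $\frac{2179}{3} - 4610 \sqrt{11} \approx -14563.0$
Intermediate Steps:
$z{\left(n,N \right)} = N + n$
$Z = \frac{19}{3}$ ($Z = 8 + \frac{1}{6} \left(-10\right) = 8 - \frac{5}{3} = \frac{19}{3} \approx 6.3333$)
$X{\left(V \right)} = \frac{19}{3} + V^{2} + V \left(4 + V\right)$ ($X{\left(V \right)} = \left(V^{2} + \left(V + 4\right) V\right) + \frac{19}{3} = \left(V^{2} + \left(4 + V\right) V\right) + \frac{19}{3} = \left(V^{2} + V \left(4 + V\right)\right) + \frac{19}{3} = \frac{19}{3} + V^{2} + V \left(4 + V\right)$)
$X{\left(18 \right)} - 922 \sqrt{398 - 123} = \left(\frac{19}{3} + 2 \cdot 18^{2} + 4 \cdot 18\right) - 922 \sqrt{398 - 123} = \left(\frac{19}{3} + 2 \cdot 324 + 72\right) - 922 \sqrt{275} = \left(\frac{19}{3} + 648 + 72\right) - 922 \cdot 5 \sqrt{11} = \frac{2179}{3} - 4610 \sqrt{11}$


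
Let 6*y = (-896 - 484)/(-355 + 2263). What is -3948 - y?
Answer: -3766277/954 ≈ -3947.9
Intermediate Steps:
y = -115/954 (y = ((-896 - 484)/(-355 + 2263))/6 = (-1380/1908)/6 = (-1380*1/1908)/6 = (1/6)*(-115/159) = -115/954 ≈ -0.12055)
-3948 - y = -3948 - 1*(-115/954) = -3948 + 115/954 = -3766277/954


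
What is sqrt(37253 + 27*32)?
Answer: sqrt(38117) ≈ 195.24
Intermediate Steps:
sqrt(37253 + 27*32) = sqrt(37253 + 864) = sqrt(38117)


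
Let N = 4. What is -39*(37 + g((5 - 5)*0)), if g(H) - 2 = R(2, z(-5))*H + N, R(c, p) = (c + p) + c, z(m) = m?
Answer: -1677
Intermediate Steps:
R(c, p) = p + 2*c
g(H) = 6 - H (g(H) = 2 + ((-5 + 2*2)*H + 4) = 2 + ((-5 + 4)*H + 4) = 2 + (-H + 4) = 2 + (4 - H) = 6 - H)
-39*(37 + g((5 - 5)*0)) = -39*(37 + (6 - (5 - 5)*0)) = -39*(37 + (6 - 0*0)) = -39*(37 + (6 - 1*0)) = -39*(37 + (6 + 0)) = -39*(37 + 6) = -39*43 = -1677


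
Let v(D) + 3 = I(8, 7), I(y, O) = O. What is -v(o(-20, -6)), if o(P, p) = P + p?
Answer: -4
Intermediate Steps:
v(D) = 4 (v(D) = -3 + 7 = 4)
-v(o(-20, -6)) = -1*4 = -4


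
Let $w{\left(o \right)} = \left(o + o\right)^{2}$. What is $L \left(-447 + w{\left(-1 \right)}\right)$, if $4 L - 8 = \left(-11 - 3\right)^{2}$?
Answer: $-22593$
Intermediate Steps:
$L = 51$ ($L = 2 + \frac{\left(-11 - 3\right)^{2}}{4} = 2 + \frac{\left(-14\right)^{2}}{4} = 2 + \frac{1}{4} \cdot 196 = 2 + 49 = 51$)
$w{\left(o \right)} = 4 o^{2}$ ($w{\left(o \right)} = \left(2 o\right)^{2} = 4 o^{2}$)
$L \left(-447 + w{\left(-1 \right)}\right) = 51 \left(-447 + 4 \left(-1\right)^{2}\right) = 51 \left(-447 + 4 \cdot 1\right) = 51 \left(-447 + 4\right) = 51 \left(-443\right) = -22593$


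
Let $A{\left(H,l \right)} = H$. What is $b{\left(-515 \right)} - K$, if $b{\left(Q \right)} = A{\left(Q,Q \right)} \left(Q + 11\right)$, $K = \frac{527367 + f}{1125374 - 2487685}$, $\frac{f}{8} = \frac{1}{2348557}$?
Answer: $\frac{830454383094979547}{3199465035227} \approx 2.5956 \cdot 10^{5}$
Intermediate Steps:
$f = \frac{8}{2348557} \approx 3.4063 \cdot 10^{-6}$
$K = - \frac{1238551459427}{3199465035227}$ ($K = \frac{527367 + \frac{8}{2348557}}{1125374 - 2487685} = \frac{1238551459427}{2348557 \left(-1362311\right)} = \frac{1238551459427}{2348557} \left(- \frac{1}{1362311}\right) = - \frac{1238551459427}{3199465035227} \approx -0.38711$)
$b{\left(Q \right)} = Q \left(11 + Q\right)$ ($b{\left(Q \right)} = Q \left(Q + 11\right) = Q \left(11 + Q\right)$)
$b{\left(-515 \right)} - K = - 515 \left(11 - 515\right) - - \frac{1238551459427}{3199465035227} = \left(-515\right) \left(-504\right) + \frac{1238551459427}{3199465035227} = 259560 + \frac{1238551459427}{3199465035227} = \frac{830454383094979547}{3199465035227}$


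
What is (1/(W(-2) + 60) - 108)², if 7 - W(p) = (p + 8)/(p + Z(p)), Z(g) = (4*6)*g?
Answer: 32833077601/2815684 ≈ 11661.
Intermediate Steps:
Z(g) = 24*g
W(p) = 7 - (8 + p)/(25*p) (W(p) = 7 - (p + 8)/(p + 24*p) = 7 - (8 + p)/(25*p))
(1/(W(-2) + 60) - 108)² = (1/((2/25)*(-4 + 87*(-2))/(-2) + 60) - 108)² = (1/((2/25)*(-½)*(-4 - 174) + 60) - 108)² = (1/((2/25)*(-½)*(-178) + 60) - 108)² = (1/(178/25 + 60) - 108)² = (1/(1678/25) - 108)² = (25/1678 - 108)² = (-181199/1678)² = 32833077601/2815684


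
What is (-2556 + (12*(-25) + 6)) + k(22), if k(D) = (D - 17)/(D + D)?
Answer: -125395/44 ≈ -2849.9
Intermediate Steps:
k(D) = (-17 + D)/(2*D) (k(D) = (-17 + D)/((2*D)) = (-17 + D)*(1/(2*D)) = (-17 + D)/(2*D))
(-2556 + (12*(-25) + 6)) + k(22) = (-2556 + (12*(-25) + 6)) + (½)*(-17 + 22)/22 = (-2556 + (-300 + 6)) + (½)*(1/22)*5 = (-2556 - 294) + 5/44 = -2850 + 5/44 = -125395/44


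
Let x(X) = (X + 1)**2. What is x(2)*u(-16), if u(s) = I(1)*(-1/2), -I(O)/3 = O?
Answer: 27/2 ≈ 13.500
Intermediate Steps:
I(O) = -3*O
x(X) = (1 + X)**2
u(s) = 3/2 (u(s) = (-3*1)*(-1/2) = -(-3)/2 = -3*(-1/2) = 3/2)
x(2)*u(-16) = (1 + 2)**2*(3/2) = 3**2*(3/2) = 9*(3/2) = 27/2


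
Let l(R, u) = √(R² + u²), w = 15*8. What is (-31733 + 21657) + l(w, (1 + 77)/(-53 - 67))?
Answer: -10076 + √5760169/20 ≈ -9956.0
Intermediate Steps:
w = 120
(-31733 + 21657) + l(w, (1 + 77)/(-53 - 67)) = (-31733 + 21657) + √(120² + ((1 + 77)/(-53 - 67))²) = -10076 + √(14400 + (78/(-120))²) = -10076 + √(14400 + (78*(-1/120))²) = -10076 + √(14400 + (-13/20)²) = -10076 + √(14400 + 169/400) = -10076 + √(5760169/400) = -10076 + √5760169/20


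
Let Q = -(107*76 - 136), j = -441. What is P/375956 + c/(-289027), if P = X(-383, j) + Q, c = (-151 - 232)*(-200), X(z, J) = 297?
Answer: -31023448473/108661434812 ≈ -0.28551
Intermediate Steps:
Q = -7996 (Q = -(8132 - 136) = -1*7996 = -7996)
c = 76600 (c = -383*(-200) = 76600)
P = -7699 (P = 297 - 7996 = -7699)
P/375956 + c/(-289027) = -7699/375956 + 76600/(-289027) = -7699*1/375956 + 76600*(-1/289027) = -7699/375956 - 76600/289027 = -31023448473/108661434812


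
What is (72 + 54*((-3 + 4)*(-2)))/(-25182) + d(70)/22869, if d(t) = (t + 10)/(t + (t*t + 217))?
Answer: 237354926/165951482697 ≈ 0.0014303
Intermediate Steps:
d(t) = (10 + t)/(217 + t + t²) (d(t) = (10 + t)/(t + (t² + 217)) = (10 + t)/(t + (217 + t²)) = (10 + t)/(217 + t + t²))
(72 + 54*((-3 + 4)*(-2)))/(-25182) + d(70)/22869 = (72 + 54*((-3 + 4)*(-2)))/(-25182) + ((10 + 70)/(217 + 70 + 70²))/22869 = (72 + 54*(1*(-2)))*(-1/25182) + (80/(217 + 70 + 4900))*(1/22869) = (72 + 54*(-2))*(-1/25182) + (80/5187)*(1/22869) = (72 - 108)*(-1/25182) + ((1/5187)*80)*(1/22869) = -36*(-1/25182) + (80/5187)*(1/22869) = 2/1399 + 80/118621503 = 237354926/165951482697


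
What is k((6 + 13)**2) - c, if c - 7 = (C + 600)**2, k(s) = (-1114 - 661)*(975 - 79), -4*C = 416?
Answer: -1836423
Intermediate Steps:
C = -104 (C = -1/4*416 = -104)
k(s) = -1590400 (k(s) = -1775*896 = -1590400)
c = 246023 (c = 7 + (-104 + 600)**2 = 7 + 496**2 = 7 + 246016 = 246023)
k((6 + 13)**2) - c = -1590400 - 1*246023 = -1590400 - 246023 = -1836423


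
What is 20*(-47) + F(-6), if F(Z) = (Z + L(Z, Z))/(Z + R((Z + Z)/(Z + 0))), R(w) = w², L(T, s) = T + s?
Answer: -931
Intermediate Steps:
F(Z) = 3*Z/(4 + Z) (F(Z) = (Z + (Z + Z))/(Z + ((Z + Z)/(Z + 0))²) = (Z + 2*Z)/(Z + ((2*Z)/Z)²) = (3*Z)/(Z + 2²) = (3*Z)/(Z + 4) = (3*Z)/(4 + Z) = 3*Z/(4 + Z))
20*(-47) + F(-6) = 20*(-47) + 3*(-6)/(4 - 6) = -940 + 3*(-6)/(-2) = -940 + 3*(-6)*(-½) = -940 + 9 = -931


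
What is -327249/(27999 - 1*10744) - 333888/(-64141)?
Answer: -127973451/9300445 ≈ -13.760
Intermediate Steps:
-327249/(27999 - 1*10744) - 333888/(-64141) = -327249/(27999 - 10744) - 333888*(-1/64141) = -327249/17255 + 333888/64141 = -127973451/9300445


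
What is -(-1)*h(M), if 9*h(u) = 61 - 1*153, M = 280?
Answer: -92/9 ≈ -10.222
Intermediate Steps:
h(u) = -92/9 (h(u) = (61 - 1*153)/9 = (61 - 153)/9 = (1/9)*(-92) = -92/9)
-(-1)*h(M) = -(-1)*(-92)/9 = -1*92/9 = -92/9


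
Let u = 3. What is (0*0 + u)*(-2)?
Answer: -6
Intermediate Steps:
(0*0 + u)*(-2) = (0*0 + 3)*(-2) = (0 + 3)*(-2) = 3*(-2) = -6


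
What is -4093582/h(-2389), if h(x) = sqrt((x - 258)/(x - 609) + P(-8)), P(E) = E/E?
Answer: -4093582*sqrt(16923710)/5645 ≈ -2.9832e+6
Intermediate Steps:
P(E) = 1
h(x) = sqrt(1 + (-258 + x)/(-609 + x)) (h(x) = sqrt((x - 258)/(x - 609) + 1) = sqrt((-258 + x)/(-609 + x) + 1) = sqrt(1 + (-258 + x)/(-609 + x)))
-4093582/h(-2389) = -4093582*sqrt(5645)/(5645*sqrt(-1/(-609 - 2389))) = -4093582*sqrt(5645)/(5645*sqrt(-1/(-2998))) = -4093582*sqrt(16923710)/5645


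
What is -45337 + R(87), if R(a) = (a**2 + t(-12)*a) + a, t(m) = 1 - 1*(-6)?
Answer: -37072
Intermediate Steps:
t(m) = 7 (t(m) = 1 + 6 = 7)
R(a) = a**2 + 8*a (R(a) = (a**2 + 7*a) + a = a**2 + 8*a)
-45337 + R(87) = -45337 + 87*(8 + 87) = -45337 + 87*95 = -45337 + 8265 = -37072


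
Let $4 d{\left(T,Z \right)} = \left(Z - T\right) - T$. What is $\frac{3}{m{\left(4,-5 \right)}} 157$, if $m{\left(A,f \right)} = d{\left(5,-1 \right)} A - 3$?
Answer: $- \frac{471}{14} \approx -33.643$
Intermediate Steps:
$d{\left(T,Z \right)} = - \frac{T}{2} + \frac{Z}{4}$ ($d{\left(T,Z \right)} = \frac{\left(Z - T\right) - T}{4} = \frac{Z - 2 T}{4} = - \frac{T}{2} + \frac{Z}{4}$)
$m{\left(A,f \right)} = -3 - \frac{11 A}{4}$ ($m{\left(A,f \right)} = \left(\left(- \frac{1}{2}\right) 5 + \frac{1}{4} \left(-1\right)\right) A - 3 = \left(- \frac{5}{2} - \frac{1}{4}\right) A - 3 = - \frac{11 A}{4} - 3 = -3 - \frac{11 A}{4}$)
$\frac{3}{m{\left(4,-5 \right)}} 157 = \frac{3}{-3 - 11} \cdot 157 = \frac{3}{-14} \cdot 157 = 3 \left(- \frac{1}{14}\right) 157 = \left(- \frac{3}{14}\right) 157 = - \frac{471}{14}$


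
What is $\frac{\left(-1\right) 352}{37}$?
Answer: $- \frac{352}{37} \approx -9.5135$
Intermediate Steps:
$\frac{\left(-1\right) 352}{37} = \left(-352\right) \frac{1}{37} = - \frac{352}{37}$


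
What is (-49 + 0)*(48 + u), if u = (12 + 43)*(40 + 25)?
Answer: -177527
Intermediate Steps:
u = 3575 (u = 55*65 = 3575)
(-49 + 0)*(48 + u) = (-49 + 0)*(48 + 3575) = -49*3623 = -177527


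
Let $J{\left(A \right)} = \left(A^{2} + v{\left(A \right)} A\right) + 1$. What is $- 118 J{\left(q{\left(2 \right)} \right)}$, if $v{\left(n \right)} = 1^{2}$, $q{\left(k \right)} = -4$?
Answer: $-1534$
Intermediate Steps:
$v{\left(n \right)} = 1$
$J{\left(A \right)} = 1 + A + A^{2}$ ($J{\left(A \right)} = \left(A^{2} + 1 A\right) + 1 = \left(A^{2} + A\right) + 1 = \left(A + A^{2}\right) + 1 = 1 + A + A^{2}$)
$- 118 J{\left(q{\left(2 \right)} \right)} = - 118 \left(1 - 4 + \left(-4\right)^{2}\right) = - 118 \left(1 - 4 + 16\right) = \left(-118\right) 13 = -1534$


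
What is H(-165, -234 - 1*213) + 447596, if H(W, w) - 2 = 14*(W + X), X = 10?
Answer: 445428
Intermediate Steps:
H(W, w) = 142 + 14*W (H(W, w) = 2 + 14*(W + 10) = 2 + 14*(10 + W) = 2 + (140 + 14*W) = 142 + 14*W)
H(-165, -234 - 1*213) + 447596 = (142 + 14*(-165)) + 447596 = (142 - 2310) + 447596 = -2168 + 447596 = 445428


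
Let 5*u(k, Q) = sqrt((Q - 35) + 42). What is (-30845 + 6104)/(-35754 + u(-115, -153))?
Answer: 11057371425/15979356523 + 123705*I*sqrt(146)/31958713046 ≈ 0.69198 + 4.6771e-5*I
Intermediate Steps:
u(k, Q) = sqrt(7 + Q)/5 (u(k, Q) = sqrt((Q - 35) + 42)/5 = sqrt((-35 + Q) + 42)/5 = sqrt(7 + Q)/5)
(-30845 + 6104)/(-35754 + u(-115, -153)) = (-30845 + 6104)/(-35754 + sqrt(7 - 153)/5) = -24741/(-35754 + sqrt(-146)/5) = -24741/(-35754 + (I*sqrt(146))/5) = -24741/(-35754 + I*sqrt(146)/5)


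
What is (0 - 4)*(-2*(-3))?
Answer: -24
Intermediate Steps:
(0 - 4)*(-2*(-3)) = -4*6 = -24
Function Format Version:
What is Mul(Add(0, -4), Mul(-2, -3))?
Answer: -24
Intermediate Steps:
Mul(Add(0, -4), Mul(-2, -3)) = Mul(-4, 6) = -24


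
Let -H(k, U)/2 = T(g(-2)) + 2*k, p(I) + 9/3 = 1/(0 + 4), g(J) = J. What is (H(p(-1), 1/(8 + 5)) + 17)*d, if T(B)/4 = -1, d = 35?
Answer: 1260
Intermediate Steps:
p(I) = -11/4 (p(I) = -3 + 1/(0 + 4) = -3 + 1/4 = -11/4)
T(B) = -4 (T(B) = 4*(-1) = -4)
H(k, U) = 8 - 4*k (H(k, U) = -2*(-4 + 2*k) = 8 - 4*k)
(H(p(-1), 1/(8 + 5)) + 17)*d = ((8 - 4*(-11/4)) + 17)*35 = ((8 + 11) + 17)*35 = (19 + 17)*35 = 36*35 = 1260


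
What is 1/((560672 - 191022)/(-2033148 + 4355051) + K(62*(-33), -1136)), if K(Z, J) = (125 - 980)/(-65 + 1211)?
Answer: -886966946/520536055 ≈ -1.7039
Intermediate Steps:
K(Z, J) = -285/382 (K(Z, J) = -855/1146 = -855*1/1146 = -285/382)
1/((560672 - 191022)/(-2033148 + 4355051) + K(62*(-33), -1136)) = 1/((560672 - 191022)/(-2033148 + 4355051) - 285/382) = 1/(369650/2321903 - 285/382) = 1/(-520536055/886966946) = -886966946/520536055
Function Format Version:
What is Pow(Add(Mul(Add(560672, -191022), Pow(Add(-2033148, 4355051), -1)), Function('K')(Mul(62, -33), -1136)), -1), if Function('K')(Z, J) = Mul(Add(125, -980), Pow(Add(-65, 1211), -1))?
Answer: Rational(-886966946, 520536055) ≈ -1.7039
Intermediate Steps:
Function('K')(Z, J) = Rational(-285, 382) (Function('K')(Z, J) = Mul(-855, Pow(1146, -1)) = Mul(-855, Rational(1, 1146)) = Rational(-285, 382))
Pow(Add(Mul(Add(560672, -191022), Pow(Add(-2033148, 4355051), -1)), Function('K')(Mul(62, -33), -1136)), -1) = Pow(Add(Mul(Add(560672, -191022), Pow(Add(-2033148, 4355051), -1)), Rational(-285, 382)), -1) = Pow(Add(Mul(369650, Pow(2321903, -1)), Rational(-285, 382)), -1) = Pow(Add(Mul(369650, Rational(1, 2321903)), Rational(-285, 382)), -1) = Pow(Add(Rational(369650, 2321903), Rational(-285, 382)), -1) = Pow(Rational(-520536055, 886966946), -1) = Rational(-886966946, 520536055)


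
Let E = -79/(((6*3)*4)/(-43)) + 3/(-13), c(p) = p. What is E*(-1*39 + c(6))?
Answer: -483395/312 ≈ -1549.3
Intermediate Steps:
E = 43945/936 (E = -79/((18*4)*(-1/43)) + 3*(-1/13) = -79/(72*(-1/43)) - 3/13 = -79/(-72/43) - 3/13 = -79*(-43/72) - 3/13 = 3397/72 - 3/13 = 43945/936 ≈ 46.950)
E*(-1*39 + c(6)) = 43945*(-1*39 + 6)/936 = 43945*(-39 + 6)/936 = (43945/936)*(-33) = -483395/312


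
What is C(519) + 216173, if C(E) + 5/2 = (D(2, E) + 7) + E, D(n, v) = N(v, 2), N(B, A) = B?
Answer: 434431/2 ≈ 2.1722e+5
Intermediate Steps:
D(n, v) = v
C(E) = 9/2 + 2*E (C(E) = -5/2 + ((E + 7) + E) = -5/2 + ((7 + E) + E) = -5/2 + (7 + 2*E) = 9/2 + 2*E)
C(519) + 216173 = (9/2 + 2*519) + 216173 = (9/2 + 1038) + 216173 = 2085/2 + 216173 = 434431/2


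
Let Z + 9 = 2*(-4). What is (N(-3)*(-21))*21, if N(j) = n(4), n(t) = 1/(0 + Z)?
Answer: 441/17 ≈ 25.941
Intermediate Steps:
Z = -17 (Z = -9 + 2*(-4) = -9 - 8 = -17)
n(t) = -1/17 (n(t) = 1/(0 - 17) = 1/(-17) = -1/17)
N(j) = -1/17
(N(-3)*(-21))*21 = -1/17*(-21)*21 = (21/17)*21 = 441/17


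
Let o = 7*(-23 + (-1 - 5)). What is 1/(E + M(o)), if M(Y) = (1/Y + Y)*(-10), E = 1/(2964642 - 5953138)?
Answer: 12380912/25133861253 ≈ 0.00049260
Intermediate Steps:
E = -1/2988496 (E = 1/(-2988496) = -1/2988496 ≈ -3.3462e-7)
o = -203 (o = 7*(-23 - 6) = 7*(-29) = -203)
M(Y) = -10*Y - 10/Y (M(Y) = (1/Y + Y)*(-10) = (Y + 1/Y)*(-10) = -10*Y - 10/Y)
1/(E + M(o)) = 1/(-1/2988496 + (-10*(-203) - 10/(-203))) = 1/(-1/2988496 + (2030 - 10*(-1/203))) = 1/(-1/2988496 + (2030 + 10/203)) = 1/(-1/2988496 + 412100/203) = 1/(25133861253/12380912) = 12380912/25133861253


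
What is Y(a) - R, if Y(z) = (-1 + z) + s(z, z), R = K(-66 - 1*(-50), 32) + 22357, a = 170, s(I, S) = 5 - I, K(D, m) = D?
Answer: -22337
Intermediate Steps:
R = 22341 (R = (-66 - 1*(-50)) + 22357 = (-66 + 50) + 22357 = -16 + 22357 = 22341)
Y(z) = 4 (Y(z) = (-1 + z) + (5 - z) = 4)
Y(a) - R = 4 - 1*22341 = 4 - 22341 = -22337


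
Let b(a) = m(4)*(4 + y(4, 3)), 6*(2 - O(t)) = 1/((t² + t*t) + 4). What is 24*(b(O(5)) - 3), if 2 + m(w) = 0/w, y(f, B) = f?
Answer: -456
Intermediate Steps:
m(w) = -2 (m(w) = -2 + 0/w = -2 + 0 = -2)
O(t) = 2 - 1/(6*(4 + 2*t²)) (O(t) = 2 - 1/(6*((t² + t*t) + 4)) = 2 - 1/(6*((t² + t²) + 4)) = 2 - 1/(6*(2*t² + 4)) = 2 - 1/(6*(4 + 2*t²)))
b(a) = -16 (b(a) = -2*(4 + 4) = -2*8 = -16)
24*(b(O(5)) - 3) = 24*(-16 - 3) = 24*(-19) = -456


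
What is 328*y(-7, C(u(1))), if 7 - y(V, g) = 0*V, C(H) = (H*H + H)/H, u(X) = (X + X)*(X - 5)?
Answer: 2296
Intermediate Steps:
u(X) = 2*X*(-5 + X) (u(X) = (2*X)*(-5 + X) = 2*X*(-5 + X))
C(H) = (H + H²)/H (C(H) = (H² + H)/H = (H + H²)/H)
y(V, g) = 7 (y(V, g) = 7 - 0*V = 7 - 1*0 = 7 + 0 = 7)
328*y(-7, C(u(1))) = 328*7 = 2296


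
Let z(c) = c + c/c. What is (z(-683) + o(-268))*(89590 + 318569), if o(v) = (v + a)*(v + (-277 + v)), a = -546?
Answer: 269833914900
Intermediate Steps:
o(v) = (-546 + v)*(-277 + 2*v) (o(v) = (v - 546)*(v + (-277 + v)) = (-546 + v)*(-277 + 2*v))
z(c) = 1 + c (z(c) = c + 1 = 1 + c)
(z(-683) + o(-268))*(89590 + 318569) = ((1 - 683) + (151242 - 1369*(-268) + 2*(-268)**2))*(89590 + 318569) = (-682 + (151242 + 366892 + 2*71824))*408159 = (-682 + (151242 + 366892 + 143648))*408159 = (-682 + 661782)*408159 = 661100*408159 = 269833914900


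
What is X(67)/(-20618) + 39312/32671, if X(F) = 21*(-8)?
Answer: 408011772/336805339 ≈ 1.2114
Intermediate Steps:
X(F) = -168
X(67)/(-20618) + 39312/32671 = -168/(-20618) + 39312/32671 = -168*(-1/20618) + 39312*(1/32671) = 84/10309 + 39312/32671 = 408011772/336805339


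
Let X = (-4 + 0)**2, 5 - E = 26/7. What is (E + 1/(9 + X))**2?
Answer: 53824/30625 ≈ 1.7575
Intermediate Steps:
E = 9/7 (E = 5 - 26/7 = 9/7 ≈ 1.2857)
X = 16 (X = (-4)**2 = 16)
(E + 1/(9 + X))**2 = (9/7 + 1/(9 + 16))**2 = (9/7 + 1/25)**2 = (232/175)**2 = 53824/30625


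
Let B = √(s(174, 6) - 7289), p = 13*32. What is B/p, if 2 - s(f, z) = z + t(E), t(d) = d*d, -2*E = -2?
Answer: I*√7294/416 ≈ 0.2053*I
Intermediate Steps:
p = 416
E = 1 (E = -½*(-2) = 1)
t(d) = d²
s(f, z) = 1 - z (s(f, z) = 2 - (z + 1²) = 2 - (z + 1) = 2 - (1 + z) = 2 + (-1 - z) = 1 - z)
B = I*√7294 (B = √((1 - 1*6) - 7289) = √((1 - 6) - 7289) = √(-5 - 7289) = √(-7294) = I*√7294 ≈ 85.405*I)
B/p = (I*√7294)/416 = (I*√7294)*(1/416) = I*√7294/416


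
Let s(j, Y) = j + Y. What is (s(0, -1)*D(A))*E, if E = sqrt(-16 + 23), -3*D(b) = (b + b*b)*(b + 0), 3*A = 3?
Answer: 2*sqrt(7)/3 ≈ 1.7638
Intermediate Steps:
A = 1 (A = (1/3)*3 = 1)
D(b) = -b*(b + b**2)/3 (D(b) = -(b + b*b)*(b + 0)/3 = -(b + b**2)*b/3 = -b*(b + b**2)/3)
E = sqrt(7) ≈ 2.6458
s(j, Y) = Y + j
(s(0, -1)*D(A))*E = ((-1 + 0)*((1/3)*1**2*(-1 - 1*1)))*sqrt(7) = (-(-1 - 1)/3)*sqrt(7) = (-(-2)/3)*sqrt(7) = (-1*(-2/3))*sqrt(7) = 2*sqrt(7)/3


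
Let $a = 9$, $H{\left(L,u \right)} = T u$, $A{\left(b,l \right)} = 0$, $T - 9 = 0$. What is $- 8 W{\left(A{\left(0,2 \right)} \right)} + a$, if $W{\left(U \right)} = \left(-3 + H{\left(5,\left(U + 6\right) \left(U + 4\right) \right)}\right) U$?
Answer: $9$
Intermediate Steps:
$T = 9$ ($T = 9 + 0 = 9$)
$H{\left(L,u \right)} = 9 u$
$W{\left(U \right)} = U \left(-3 + 9 \left(4 + U\right) \left(6 + U\right)\right)$ ($W{\left(U \right)} = \left(-3 + 9 \left(U + 6\right) \left(U + 4\right)\right) U = \left(-3 + 9 \left(6 + U\right) \left(4 + U\right)\right) U = \left(-3 + 9 \left(4 + U\right) \left(6 + U\right)\right) U = U \left(-3 + 9 \left(4 + U\right) \left(6 + U\right)\right)$)
$- 8 W{\left(A{\left(0,2 \right)} \right)} + a = - 8 \cdot 3 \cdot 0 \left(71 + 3 \cdot 0^{2} + 30 \cdot 0\right) + 9 = - 8 \cdot 3 \cdot 0 \left(71 + 3 \cdot 0 + 0\right) + 9 = - 8 \cdot 3 \cdot 0 \left(71 + 0 + 0\right) + 9 = - 8 \cdot 3 \cdot 0 \cdot 71 + 9 = \left(-8\right) 0 + 9 = 0 + 9 = 9$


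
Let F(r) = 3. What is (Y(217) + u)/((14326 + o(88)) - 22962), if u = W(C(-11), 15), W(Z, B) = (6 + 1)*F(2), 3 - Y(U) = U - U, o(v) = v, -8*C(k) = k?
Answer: -6/2137 ≈ -0.0028077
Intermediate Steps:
C(k) = -k/8
Y(U) = 3 (Y(U) = 3 - (U - U) = 3 - 1*0 = 3 + 0 = 3)
W(Z, B) = 21 (W(Z, B) = (6 + 1)*3 = 7*3 = 21)
u = 21
(Y(217) + u)/((14326 + o(88)) - 22962) = (3 + 21)/((14326 + 88) - 22962) = 24/(14414 - 22962) = 24/(-8548) = 24*(-1/8548) = -6/2137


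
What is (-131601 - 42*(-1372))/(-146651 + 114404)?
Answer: 24659/10749 ≈ 2.2941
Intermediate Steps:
(-131601 - 42*(-1372))/(-146651 + 114404) = (-131601 + 57624)/(-32247) = -73977*(-1/32247) = 24659/10749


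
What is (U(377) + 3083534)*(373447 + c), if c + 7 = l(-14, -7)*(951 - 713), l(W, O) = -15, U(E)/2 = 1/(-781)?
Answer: 890735748033240/781 ≈ 1.1405e+12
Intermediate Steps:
U(E) = -2/781 (U(E) = 2/(-781) = 2*(-1/781) = -2/781)
c = -3577 (c = -7 - 15*(951 - 713) = -7 - 15*238 = -7 - 3570 = -3577)
(U(377) + 3083534)*(373447 + c) = (-2/781 + 3083534)*(373447 - 3577) = (2408240052/781)*369870 = 890735748033240/781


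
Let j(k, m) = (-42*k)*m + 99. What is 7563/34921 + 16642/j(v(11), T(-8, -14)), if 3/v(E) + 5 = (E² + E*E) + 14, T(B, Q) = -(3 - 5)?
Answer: 146056002893/858951837 ≈ 170.04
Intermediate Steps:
T(B, Q) = 2 (T(B, Q) = -1*(-2) = 2)
v(E) = 3/(9 + 2*E²) (v(E) = 3/(-5 + ((E² + E*E) + 14)) = 3/(-5 + ((E² + E²) + 14)) = 3/(-5 + (2*E² + 14)) = 3/(-5 + (14 + 2*E²)) = 3/(9 + 2*E²))
j(k, m) = 99 - 42*k*m (j(k, m) = -42*k*m + 99 = 99 - 42*k*m)
7563/34921 + 16642/j(v(11), T(-8, -14)) = 7563/34921 + 16642/(99 - 42*3/(9 + 2*11²)*2) = 7563*(1/34921) + 16642/(99 - 42*3/(9 + 2*121)*2) = 7563/34921 + 16642/(99 - 42*3/(9 + 242)*2) = 7563/34921 + 16642/(99 - 42*3/251*2) = 7563/34921 + 16642/(99 - 252/251) = 7563/34921 + 16642/(24597/251) = 7563/34921 + 16642*(251/24597) = 7563/34921 + 4177142/24597 = 146056002893/858951837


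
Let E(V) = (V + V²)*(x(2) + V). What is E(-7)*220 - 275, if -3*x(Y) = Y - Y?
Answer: -64955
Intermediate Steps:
x(Y) = 0 (x(Y) = -(Y - Y)/3 = -⅓*0 = 0)
E(V) = V*(V + V²) (E(V) = (V + V²)*(0 + V) = (V + V²)*V = V*(V + V²))
E(-7)*220 - 275 = ((-7)²*(1 - 7))*220 - 275 = (49*(-6))*220 - 275 = -294*220 - 275 = -64680 - 275 = -64955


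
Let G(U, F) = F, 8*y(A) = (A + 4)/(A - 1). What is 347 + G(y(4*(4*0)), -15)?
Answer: 332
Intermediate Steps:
y(A) = (4 + A)/(8*(-1 + A)) (y(A) = ((A + 4)/(A - 1))/8 = ((4 + A)/(-1 + A))/8 = (4 + A)/(8*(-1 + A)))
347 + G(y(4*(4*0)), -15) = 347 - 15 = 332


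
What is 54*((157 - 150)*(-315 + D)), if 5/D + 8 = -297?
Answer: -7263648/61 ≈ -1.1908e+5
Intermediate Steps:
D = -1/61 (D = 5/(-8 - 297) = 5/(-305) = 5*(-1/305) = -1/61 ≈ -0.016393)
54*((157 - 150)*(-315 + D)) = 54*((157 - 150)*(-315 - 1/61)) = 54*(7*(-19216/61)) = 54*(-134512/61) = -7263648/61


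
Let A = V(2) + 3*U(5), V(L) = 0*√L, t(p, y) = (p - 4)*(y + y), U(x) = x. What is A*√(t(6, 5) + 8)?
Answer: 30*√7 ≈ 79.373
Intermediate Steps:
t(p, y) = 2*y*(-4 + p) (t(p, y) = (-4 + p)*(2*y) = 2*y*(-4 + p))
V(L) = 0
A = 15 (A = 0 + 3*5 = 0 + 15 = 15)
A*√(t(6, 5) + 8) = 15*√(2*5*(-4 + 6) + 8) = 15*√(2*5*2 + 8) = 15*√(20 + 8) = 15*√28 = 15*(2*√7) = 30*√7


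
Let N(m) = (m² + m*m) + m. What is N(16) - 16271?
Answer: -15743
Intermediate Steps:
N(m) = m + 2*m² (N(m) = (m² + m²) + m = 2*m² + m = m + 2*m²)
N(16) - 16271 = 16*(1 + 2*16) - 16271 = 16*(1 + 32) - 16271 = 16*33 - 16271 = 528 - 16271 = -15743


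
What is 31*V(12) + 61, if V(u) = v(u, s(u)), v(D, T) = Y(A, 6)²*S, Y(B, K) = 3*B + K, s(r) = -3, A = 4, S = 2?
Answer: 20149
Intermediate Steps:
Y(B, K) = K + 3*B
v(D, T) = 648 (v(D, T) = (6 + 3*4)²*2 = (6 + 12)²*2 = 18²*2 = 324*2 = 648)
V(u) = 648
31*V(12) + 61 = 31*648 + 61 = 20088 + 61 = 20149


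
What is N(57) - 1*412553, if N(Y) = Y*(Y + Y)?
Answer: -406055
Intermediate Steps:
N(Y) = 2*Y² (N(Y) = Y*(2*Y) = 2*Y²)
N(57) - 1*412553 = 2*57² - 1*412553 = 2*3249 - 412553 = 6498 - 412553 = -406055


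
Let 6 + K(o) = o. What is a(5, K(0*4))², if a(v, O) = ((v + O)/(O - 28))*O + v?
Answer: 6724/289 ≈ 23.266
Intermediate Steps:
K(o) = -6 + o
a(v, O) = v + O*(O + v)/(-28 + O) (a(v, O) = ((O + v)/(-28 + O))*O + v = O*(O + v)/(-28 + O) + v = v + O*(O + v)/(-28 + O))
a(5, K(0*4))² = (((-6 + 0*4)² - 28*5 + 2*(-6 + 0*4)*5)/(-28 + (-6 + 0*4)))² = (((-6 + 0)² - 140 + 2*(-6 + 0)*5)/(-28 + (-6 + 0)))² = (((-6)² - 140 + 2*(-6)*5)/(-28 - 6))² = ((36 - 140 - 60)/(-34))² = (-1/34*(-164))² = (82/17)² = 6724/289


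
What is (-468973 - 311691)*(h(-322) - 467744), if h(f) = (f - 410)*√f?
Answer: 365150902016 + 571446048*I*√322 ≈ 3.6515e+11 + 1.0254e+10*I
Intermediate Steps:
h(f) = √f*(-410 + f) (h(f) = (-410 + f)*√f = √f*(-410 + f))
(-468973 - 311691)*(h(-322) - 467744) = (-468973 - 311691)*(√(-322)*(-410 - 322) - 467744) = -780664*((I*√322)*(-732) - 467744) = -780664*(-732*I*√322 - 467744) = -780664*(-467744 - 732*I*√322) = 365150902016 + 571446048*I*√322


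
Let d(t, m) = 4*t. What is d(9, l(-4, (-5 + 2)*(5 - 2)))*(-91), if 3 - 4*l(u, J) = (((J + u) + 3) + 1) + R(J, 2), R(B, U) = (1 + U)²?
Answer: -3276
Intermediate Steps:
l(u, J) = -5/2 - J/4 - u/4 (l(u, J) = ¾ - ((((J + u) + 3) + 1) + (1 + 2)²)/4 = ¾ - (((3 + J + u) + 1) + 3²)/4 = ¾ - ((4 + J + u) + 9)/4 = ¾ - (13 + J + u)/4 = ¾ + (-13/4 - J/4 - u/4) = -5/2 - J/4 - u/4)
d(9, l(-4, (-5 + 2)*(5 - 2)))*(-91) = (4*9)*(-91) = 36*(-91) = -3276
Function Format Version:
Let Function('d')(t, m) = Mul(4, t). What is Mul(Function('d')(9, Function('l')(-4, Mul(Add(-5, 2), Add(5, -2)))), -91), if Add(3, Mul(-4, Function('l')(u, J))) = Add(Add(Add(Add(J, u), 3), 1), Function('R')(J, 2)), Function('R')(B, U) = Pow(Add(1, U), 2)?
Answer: -3276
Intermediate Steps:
Function('l')(u, J) = Add(Rational(-5, 2), Mul(Rational(-1, 4), J), Mul(Rational(-1, 4), u)) (Function('l')(u, J) = Add(Rational(3, 4), Mul(Rational(-1, 4), Add(Add(Add(Add(J, u), 3), 1), Pow(Add(1, 2), 2)))) = Add(Rational(3, 4), Mul(Rational(-1, 4), Add(Add(Add(3, J, u), 1), Pow(3, 2)))) = Add(Rational(3, 4), Mul(Rational(-1, 4), Add(Add(4, J, u), 9))) = Add(Rational(3, 4), Mul(Rational(-1, 4), Add(13, J, u))) = Add(Rational(3, 4), Add(Rational(-13, 4), Mul(Rational(-1, 4), J), Mul(Rational(-1, 4), u))) = Add(Rational(-5, 2), Mul(Rational(-1, 4), J), Mul(Rational(-1, 4), u)))
Mul(Function('d')(9, Function('l')(-4, Mul(Add(-5, 2), Add(5, -2)))), -91) = Mul(Mul(4, 9), -91) = Mul(36, -91) = -3276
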